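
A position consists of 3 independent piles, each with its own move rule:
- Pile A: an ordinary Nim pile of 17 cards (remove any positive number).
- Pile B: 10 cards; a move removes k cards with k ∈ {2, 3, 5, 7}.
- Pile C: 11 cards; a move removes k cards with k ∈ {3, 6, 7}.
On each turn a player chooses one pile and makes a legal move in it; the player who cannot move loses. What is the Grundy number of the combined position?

Pile A is a plain Nim pile of size 17, so its Grundy value is 17.
Grundy values for pile B (subtraction set {2, 3, 5, 7}):
g(0) = mex{} = 0
g(1) = mex{} = 0
g(2) = mex{0} = 1
g(3) = mex{0} = 1
g(4) = mex{0,1} = 2
g(5) = mex{0,1} = 2
g(6) = mex{0,1,2} = 3
g(7) = mex{0,1,2} = 3
g(8) = mex{0,1,2,3} = 4
g(9) = mex{1,2,3} = 0
g(10) = mex{1,2,3,4} = 0
So g(10) = 0.
For pile C, compute g(0), g(1), … with moves {3, 6, 7}:
g(0) = mex{} = 0
g(1) = mex{} = 0
g(2) = mex{} = 0
g(3) = mex{0} = 1
g(4) = mex{0} = 1
g(5) = mex{0} = 1
g(6) = mex{0,1} = 2
g(7) = mex{0,1} = 2
g(8) = mex{0,1} = 2
g(9) = mex{0,1,2} = 3
g(10) = mex{1,2} = 0
g(11) = mex{1,2} = 0
So g(11) = 0.
The value of a disjunctive sum is the nim-sum of the parts.
Combined value = 17 ⊕ 0 ⊕ 0 = 17.

17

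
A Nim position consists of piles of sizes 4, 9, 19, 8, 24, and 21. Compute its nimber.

Nim-sum: 4 ^ 9 ^ 19 ^ 8 ^ 24 ^ 21 = 27.

27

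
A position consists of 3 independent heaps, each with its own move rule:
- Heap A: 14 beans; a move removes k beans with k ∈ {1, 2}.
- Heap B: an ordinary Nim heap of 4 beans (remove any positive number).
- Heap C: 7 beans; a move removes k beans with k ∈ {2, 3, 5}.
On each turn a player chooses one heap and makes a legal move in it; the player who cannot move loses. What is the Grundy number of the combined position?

6

For heap A, compute g(0), g(1), … with moves {1, 2}:
g(0) = mex{} = 0
g(1) = mex{0} = 1
g(2) = mex{0,1} = 2
g(3) = mex{1,2} = 0
g(4) = mex{0,2} = 1
g(5) = mex{0,1} = 2
g(6) = mex{1,2} = 0
g(7) = mex{0,2} = 1
g(8) = mex{0,1} = 2
g(9) = mex{1,2} = 0
g(10) = mex{0,2} = 1
g(11) = mex{0,1} = 2
g(12) = mex{1,2} = 0
g(13) = mex{0,2} = 1
g(14) = mex{0,1} = 2
So g(14) = 2.
Heap B is a plain Nim heap of size 4, so its Grundy value is 4.
Grundy values for heap C (subtraction set {2, 3, 5}):
k:     0  1  2  3  4  5  6  7
g(k):  0  0  1  1  2  2  3  0
So g(7) = 0.
The value of a disjunctive sum is the nim-sum of the parts.
Combined value = 2 ⊕ 4 ⊕ 0 = 6.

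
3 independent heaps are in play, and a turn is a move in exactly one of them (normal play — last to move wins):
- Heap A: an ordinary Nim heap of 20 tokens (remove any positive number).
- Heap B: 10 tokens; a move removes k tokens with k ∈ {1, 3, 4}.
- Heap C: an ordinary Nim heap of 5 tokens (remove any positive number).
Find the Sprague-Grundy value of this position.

16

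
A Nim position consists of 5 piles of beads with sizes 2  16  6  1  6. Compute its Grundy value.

19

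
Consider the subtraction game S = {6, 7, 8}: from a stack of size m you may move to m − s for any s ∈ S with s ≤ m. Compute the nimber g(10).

Compute g(0), g(1), … for moves {6, 7, 8}:
g(0) = mex{} = 0
g(1) = mex{} = 0
g(2) = mex{} = 0
g(3) = mex{} = 0
g(4) = mex{} = 0
g(5) = mex{} = 0
g(6) = mex{0} = 1
g(7) = mex{0} = 1
g(8) = mex{0} = 1
g(9) = mex{0} = 1
g(10) = mex{0} = 1
So g(10) = 1.

1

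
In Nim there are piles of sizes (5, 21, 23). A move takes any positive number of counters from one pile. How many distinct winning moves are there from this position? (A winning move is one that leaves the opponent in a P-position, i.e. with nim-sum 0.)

Nim-sum: 5 ^ 21 ^ 23 = 7.
The overall nim-sum is X = 7. A pile of size p has a winning move iff p XOR X < p (reduce it to p XOR X).
  5: 5 XOR 7 = 2 < 5 — winning move (to 2).
  21: 21 XOR 7 = 18 < 21 — winning move (to 18).
  23: 23 XOR 7 = 16 < 23 — winning move (to 16).
That gives 3 winning moves.

3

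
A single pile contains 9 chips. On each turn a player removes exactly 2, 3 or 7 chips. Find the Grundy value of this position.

2

Compute g(0), g(1), … for moves {2, 3, 7}:
k:     0  1  2  3  4  5  6  7  8  9
g(k):  0  0  1  1  2  0  0  1  1  2
So g(9) = 2.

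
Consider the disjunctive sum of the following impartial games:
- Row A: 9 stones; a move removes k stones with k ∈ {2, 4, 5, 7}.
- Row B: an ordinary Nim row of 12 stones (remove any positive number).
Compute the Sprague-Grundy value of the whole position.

Grundy values for row A (subtraction set {2, 4, 5, 7}):
k:     0  1  2  3  4  5  6  7  8  9
g(k):  0  0  1  1  2  2  3  3  4  0
So g(9) = 0.
Row B is a plain Nim row of size 12, so its Grundy value is 12.
The value of a disjunctive sum is the nim-sum of the parts.
Combined value = 0 ⊕ 12 = 12.

12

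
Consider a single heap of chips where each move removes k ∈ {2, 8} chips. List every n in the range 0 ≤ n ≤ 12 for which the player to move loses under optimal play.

0, 1, 4, 5, 10, 11

Build the Grundy sequence with g(k) = mex{g(k−s) : s ∈ {2, 8}, s ≤ k}:
g(0) = mex{} = 0
g(1) = mex{} = 0
g(2) = mex{0} = 1
g(3) = mex{0} = 1
g(4) = mex{1} = 0
g(5) = mex{1} = 0
g(6) = mex{0} = 1
g(7) = mex{0} = 1
g(8) = mex{0,1} = 2
g(9) = mex{0,1} = 2
g(10) = mex{1,2} = 0
g(11) = mex{1,2} = 0
g(12) = mex{0} = 1
The P-positions (g = 0) in 0..12 are 0, 1, 4, 5, 10, 11.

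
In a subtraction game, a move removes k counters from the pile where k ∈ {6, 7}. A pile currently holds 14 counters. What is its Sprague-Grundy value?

0

Compute g(0), g(1), … for moves {6, 7}:
k:     0  1  2  3  4  5  6  7  8  9 10 11 12 13 14
g(k):  0  0  0  0  0  0  1  1  1  1  1  1  2  0  0
So g(14) = 0.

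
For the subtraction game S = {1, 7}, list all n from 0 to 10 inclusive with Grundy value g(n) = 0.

0, 2, 4, 6, 8, 10

Grundy values for subtraction set {1, 7}:
k:     0  1  2  3  4  5  6  7  8  9 10
g(k):  0  1  0  1  0  1  0  1  0  1  0
The P-positions (g = 0) in 0..10 are 0, 2, 4, 6, 8, 10.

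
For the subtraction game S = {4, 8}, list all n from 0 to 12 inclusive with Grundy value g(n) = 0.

0, 1, 2, 3, 12

Grundy values for subtraction set {4, 8}:
g(0) = mex{} = 0
g(1) = mex{} = 0
g(2) = mex{} = 0
g(3) = mex{} = 0
g(4) = mex{0} = 1
g(5) = mex{0} = 1
g(6) = mex{0} = 1
g(7) = mex{0} = 1
g(8) = mex{0,1} = 2
g(9) = mex{0,1} = 2
g(10) = mex{0,1} = 2
g(11) = mex{0,1} = 2
g(12) = mex{1,2} = 0
The P-positions (g = 0) in 0..12 are 0, 1, 2, 3, 12.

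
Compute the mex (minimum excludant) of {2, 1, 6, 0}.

3

The values 0, 1, 2 are all present; 3 is the first non-negative integer missing from the set.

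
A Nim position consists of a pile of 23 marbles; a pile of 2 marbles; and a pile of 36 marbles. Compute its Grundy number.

Write each in binary and XOR column by column:
  010111  (23)
  000010  (2)
  100100  (36)
  ------
  110001  (49)

49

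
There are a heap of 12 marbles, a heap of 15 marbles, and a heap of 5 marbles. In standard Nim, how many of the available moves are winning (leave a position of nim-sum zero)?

Nim-sum: 12 XOR 15 XOR 5 = 6.
The overall nim-sum is X = 6. A heap of size p has a winning move iff p XOR X < p (reduce it to p XOR X).
  12: 12 XOR 6 = 10 < 12 — winning move (to 10).
  15: 15 XOR 6 = 9 < 15 — winning move (to 9).
  5: 5 XOR 6 = 3 < 5 — winning move (to 3).
That gives 3 winning moves.

3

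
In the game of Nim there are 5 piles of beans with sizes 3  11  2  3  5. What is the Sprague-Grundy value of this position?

12

Nim-sum: 3 ⊕ 11 ⊕ 2 ⊕ 3 ⊕ 5 = 12.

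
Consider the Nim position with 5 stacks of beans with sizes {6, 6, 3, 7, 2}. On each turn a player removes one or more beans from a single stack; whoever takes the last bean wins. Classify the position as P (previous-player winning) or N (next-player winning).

Compute the nim-sum pairwise:
6 XOR 6 = 0
0 XOR 3 = 3
3 XOR 7 = 4
4 XOR 2 = 6
The nim-sum is 6 ≠ 0, so this is an N-position: the player to move can win.

N-position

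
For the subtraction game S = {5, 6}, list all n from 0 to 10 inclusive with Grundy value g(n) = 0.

0, 1, 2, 3, 4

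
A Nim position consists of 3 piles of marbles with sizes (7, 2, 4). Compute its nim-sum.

1

Compute the nim-sum pairwise:
7 ⊕ 2 = 5
5 ⊕ 4 = 1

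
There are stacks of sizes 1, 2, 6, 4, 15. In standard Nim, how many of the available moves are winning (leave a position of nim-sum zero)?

Nim-sum: 1 ^ 2 ^ 6 ^ 4 ^ 15 = 14.
The overall nim-sum is X = 14. A stack of size p has a winning move iff p XOR X < p (reduce it to p XOR X).
  1: 1 XOR 14 = 15 ≥ 1 — no move.
  2: 2 XOR 14 = 12 ≥ 2 — no move.
  6: 6 XOR 14 = 8 ≥ 6 — no move.
  4: 4 XOR 14 = 10 ≥ 4 — no move.
  15: 15 XOR 14 = 1 < 15 — winning move (to 1).
That gives 1 winning move.

1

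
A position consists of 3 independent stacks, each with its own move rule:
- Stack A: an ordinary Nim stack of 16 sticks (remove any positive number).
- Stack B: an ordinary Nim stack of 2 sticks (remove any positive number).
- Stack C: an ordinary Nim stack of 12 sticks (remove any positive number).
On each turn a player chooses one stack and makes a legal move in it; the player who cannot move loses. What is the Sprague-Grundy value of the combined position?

30

Stack A is a plain Nim stack of size 16, so its Grundy value is 16.
Stack B is a plain Nim stack of size 2, so its Grundy value is 2.
Stack C is a plain Nim stack of size 12, so its Grundy value is 12.
By the Sprague-Grundy theorem, the Grundy value of a sum of independent games is the XOR of the component values.
Combined value = 16 ⊕ 2 ⊕ 12 = 30.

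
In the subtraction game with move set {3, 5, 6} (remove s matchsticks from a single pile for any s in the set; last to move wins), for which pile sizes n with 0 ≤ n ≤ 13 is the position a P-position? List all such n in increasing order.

Compute g(0), g(1), … for moves {3, 5, 6}:
g(0) = mex{} = 0
g(1) = mex{} = 0
g(2) = mex{} = 0
g(3) = mex{0} = 1
g(4) = mex{0} = 1
g(5) = mex{0} = 1
g(6) = mex{0,1} = 2
g(7) = mex{0,1} = 2
g(8) = mex{0,1} = 2
g(9) = mex{1,2} = 0
g(10) = mex{1,2} = 0
g(11) = mex{1,2} = 0
g(12) = mex{0,2} = 1
g(13) = mex{0,2} = 1
The P-positions (g = 0) in 0..13 are 0, 1, 2, 9, 10, 11.

0, 1, 2, 9, 10, 11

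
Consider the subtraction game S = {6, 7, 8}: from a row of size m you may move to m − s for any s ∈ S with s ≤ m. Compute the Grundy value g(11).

1

Compute g(0), g(1), … for moves {6, 7, 8}:
k:     0  1  2  3  4  5  6  7  8  9 10 11
g(k):  0  0  0  0  0  0  1  1  1  1  1  1
So g(11) = 1.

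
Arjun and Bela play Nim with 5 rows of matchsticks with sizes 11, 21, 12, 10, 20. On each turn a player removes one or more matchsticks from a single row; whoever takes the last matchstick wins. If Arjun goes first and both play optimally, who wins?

Nim-sum: 11 XOR 21 XOR 12 XOR 10 XOR 20 = 12.
The nim-sum is 12 ≠ 0, so this is an N-position: the player to move can win; Arjun has a winning move.

Arjun wins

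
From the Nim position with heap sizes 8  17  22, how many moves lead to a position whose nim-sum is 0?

Compute the nim-sum pairwise:
8 ⊕ 17 = 25
25 ⊕ 22 = 15
The overall nim-sum is X = 15. A heap of size p has a winning move iff p XOR X < p (reduce it to p XOR X).
  8: 8 XOR 15 = 7 < 8 — winning move (to 7).
  17: 17 XOR 15 = 30 ≥ 17 — no move.
  22: 22 XOR 15 = 25 ≥ 22 — no move.
That gives 1 winning move.

1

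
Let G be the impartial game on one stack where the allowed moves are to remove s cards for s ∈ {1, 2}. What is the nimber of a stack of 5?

Grundy values for subtraction set {1, 2}:
g(0) = mex{} = 0
g(1) = mex{0} = 1
g(2) = mex{0,1} = 2
g(3) = mex{1,2} = 0
g(4) = mex{0,2} = 1
g(5) = mex{0,1} = 2
So g(5) = 2.

2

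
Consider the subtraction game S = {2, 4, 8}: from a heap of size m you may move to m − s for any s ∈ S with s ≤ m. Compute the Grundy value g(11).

2

Compute g(0), g(1), … for moves {2, 4, 8}:
k:     0  1  2  3  4  5  6  7  8  9 10 11
g(k):  0  0  1  1  2  2  0  0  1  1  2  2
So g(11) = 2.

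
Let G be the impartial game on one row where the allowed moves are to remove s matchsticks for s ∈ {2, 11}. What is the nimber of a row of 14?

0

Grundy values for subtraction set {2, 11}:
g(0) = mex{} = 0
g(1) = mex{} = 0
g(2) = mex{0} = 1
g(3) = mex{0} = 1
g(4) = mex{1} = 0
g(5) = mex{1} = 0
g(6) = mex{0} = 1
g(7) = mex{0} = 1
g(8) = mex{1} = 0
g(9) = mex{1} = 0
g(10) = mex{0} = 1
g(11) = mex{0} = 1
g(12) = mex{0,1} = 2
g(13) = mex{1} = 0
g(14) = mex{1,2} = 0
So g(14) = 0.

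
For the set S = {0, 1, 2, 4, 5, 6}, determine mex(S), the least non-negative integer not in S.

3

The values 0, 1, 2 are all present; 3 is the first non-negative integer missing from the set.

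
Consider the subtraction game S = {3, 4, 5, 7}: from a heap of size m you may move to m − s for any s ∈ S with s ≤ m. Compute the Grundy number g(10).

Build the Grundy sequence with g(k) = mex{g(k−s) : s ∈ {3, 4, 5, 7}, s ≤ k}:
k:     0  1  2  3  4  5  6  7  8  9 10
g(k):  0  0  0  1  1  1  2  2  2  3  0
So g(10) = 0.

0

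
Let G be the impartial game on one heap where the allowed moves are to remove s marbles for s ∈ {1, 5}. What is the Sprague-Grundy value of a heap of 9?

Build the Grundy sequence with g(k) = mex{g(k−s) : s ∈ {1, 5}, s ≤ k}:
g(0) = mex{} = 0
g(1) = mex{0} = 1
g(2) = mex{1} = 0
g(3) = mex{0} = 1
g(4) = mex{1} = 0
g(5) = mex{0} = 1
g(6) = mex{1} = 0
g(7) = mex{0} = 1
g(8) = mex{1} = 0
g(9) = mex{0} = 1
So g(9) = 1.

1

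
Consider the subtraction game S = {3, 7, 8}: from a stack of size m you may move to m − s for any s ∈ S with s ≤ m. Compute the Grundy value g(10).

Compute g(0), g(1), … for moves {3, 7, 8}:
k:     0  1  2  3  4  5  6  7  8  9 10
g(k):  0  0  0  1  1  1  0  2  2  1  3
So g(10) = 3.

3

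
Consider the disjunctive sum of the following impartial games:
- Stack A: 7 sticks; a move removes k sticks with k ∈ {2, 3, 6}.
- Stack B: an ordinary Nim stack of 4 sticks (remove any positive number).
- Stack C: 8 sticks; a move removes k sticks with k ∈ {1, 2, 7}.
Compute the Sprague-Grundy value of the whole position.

Build the Grundy sequence for stack A with g(k) = mex{g(k−s) : s ∈ {2, 3, 6}, s ≤ k}:
k:     0  1  2  3  4  5  6  7
g(k):  0  0  1  1  2  0  3  1
So g(7) = 1.
Stack B is a plain Nim stack of size 4, so its Grundy value is 4.
Grundy values for stack C (subtraction set {1, 2, 7}):
k:     0  1  2  3  4  5  6  7  8
g(k):  0  1  2  0  1  2  0  1  2
So g(8) = 2.
By the Sprague-Grundy theorem, the Grundy value of a sum of independent games is the XOR of the component values.
Combined value = 1 XOR 4 XOR 2 = 7.

7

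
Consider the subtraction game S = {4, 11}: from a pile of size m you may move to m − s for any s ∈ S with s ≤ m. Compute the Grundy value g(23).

0

Grundy values for subtraction set {4, 11}:
k:     0  1  2  3  4  5  6  7  8  9 10 11 12 13 14 15 16 17 18 19 20 21 22 23
g(k):  0  0  0  0  1  1  1  1  0  0  0  2  1  1  1  0  0  0  0  1  1  1  1  0
So g(23) = 0.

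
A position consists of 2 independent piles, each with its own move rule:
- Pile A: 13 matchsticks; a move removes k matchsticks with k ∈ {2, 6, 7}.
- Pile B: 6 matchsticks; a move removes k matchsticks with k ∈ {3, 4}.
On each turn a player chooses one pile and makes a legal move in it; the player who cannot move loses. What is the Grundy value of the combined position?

2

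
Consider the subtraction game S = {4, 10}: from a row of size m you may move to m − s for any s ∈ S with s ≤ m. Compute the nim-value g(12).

Build the Grundy sequence with g(k) = mex{g(k−s) : s ∈ {4, 10}, s ≤ k}:
g(0) = mex{} = 0
g(1) = mex{} = 0
g(2) = mex{} = 0
g(3) = mex{} = 0
g(4) = mex{0} = 1
g(5) = mex{0} = 1
g(6) = mex{0} = 1
g(7) = mex{0} = 1
g(8) = mex{1} = 0
g(9) = mex{1} = 0
g(10) = mex{0,1} = 2
g(11) = mex{0,1} = 2
g(12) = mex{0} = 1
So g(12) = 1.

1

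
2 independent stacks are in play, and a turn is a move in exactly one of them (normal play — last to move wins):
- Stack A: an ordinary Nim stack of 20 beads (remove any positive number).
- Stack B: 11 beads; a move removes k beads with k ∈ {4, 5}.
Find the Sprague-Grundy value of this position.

Stack A is a plain Nim stack of size 20, so its Grundy value is 20.
Grundy values for stack B (subtraction set {4, 5}):
k:     0  1  2  3  4  5  6  7  8  9 10 11
g(k):  0  0  0  0  1  1  1  1  2  0  0  0
So g(11) = 0.
By the Sprague-Grundy theorem, the Grundy value of a sum of independent games is the XOR of the component values.
Combined value = 20 ⊕ 0 = 20.

20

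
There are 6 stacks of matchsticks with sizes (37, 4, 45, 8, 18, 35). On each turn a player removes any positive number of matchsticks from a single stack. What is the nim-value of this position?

Nim-sum: 37 XOR 4 XOR 45 XOR 8 XOR 18 XOR 35 = 53.

53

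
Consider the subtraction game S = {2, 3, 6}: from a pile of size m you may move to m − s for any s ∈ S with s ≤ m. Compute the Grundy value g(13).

2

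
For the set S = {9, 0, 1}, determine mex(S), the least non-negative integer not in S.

2

The values 0, 1 are all present; 2 is the first non-negative integer missing from the set.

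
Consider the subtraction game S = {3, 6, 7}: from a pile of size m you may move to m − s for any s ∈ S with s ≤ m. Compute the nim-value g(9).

Grundy values for subtraction set {3, 6, 7}:
g(0) = mex{} = 0
g(1) = mex{} = 0
g(2) = mex{} = 0
g(3) = mex{0} = 1
g(4) = mex{0} = 1
g(5) = mex{0} = 1
g(6) = mex{0,1} = 2
g(7) = mex{0,1} = 2
g(8) = mex{0,1} = 2
g(9) = mex{0,1,2} = 3
So g(9) = 3.

3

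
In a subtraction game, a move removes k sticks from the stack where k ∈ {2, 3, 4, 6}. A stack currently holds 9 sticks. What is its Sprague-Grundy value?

Compute g(0), g(1), … for moves {2, 3, 4, 6}:
k:     0  1  2  3  4  5  6  7  8  9
g(k):  0  0  1  1  2  2  3  3  0  0
So g(9) = 0.

0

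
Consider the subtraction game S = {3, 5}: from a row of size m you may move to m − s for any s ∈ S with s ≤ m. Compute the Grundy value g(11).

1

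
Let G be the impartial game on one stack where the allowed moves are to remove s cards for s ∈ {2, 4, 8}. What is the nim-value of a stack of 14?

Compute g(0), g(1), … for moves {2, 4, 8}:
g(0) = mex{} = 0
g(1) = mex{} = 0
g(2) = mex{0} = 1
g(3) = mex{0} = 1
g(4) = mex{0,1} = 2
g(5) = mex{0,1} = 2
g(6) = mex{1,2} = 0
g(7) = mex{1,2} = 0
g(8) = mex{0,2} = 1
g(9) = mex{0,2} = 1
g(10) = mex{0,1} = 2
g(11) = mex{0,1} = 2
g(12) = mex{1,2} = 0
g(13) = mex{1,2} = 0
g(14) = mex{0,2} = 1
So g(14) = 1.

1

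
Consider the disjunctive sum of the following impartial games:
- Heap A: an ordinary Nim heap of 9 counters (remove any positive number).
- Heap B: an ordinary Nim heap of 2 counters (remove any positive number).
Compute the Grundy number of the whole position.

Heap A is a plain Nim heap of size 9, so its Grundy value is 9.
Heap B is a plain Nim heap of size 2, so its Grundy value is 2.
The value of a disjunctive sum is the nim-sum of the parts.
Combined value = 9 XOR 2 = 11.

11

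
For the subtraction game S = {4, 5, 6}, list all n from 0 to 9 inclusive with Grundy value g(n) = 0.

0, 1, 2, 3

Grundy values for subtraction set {4, 5, 6}:
k:     0  1  2  3  4  5  6  7  8  9
g(k):  0  0  0  0  1  1  1  1  2  2
The P-positions (g = 0) in 0..9 are 0, 1, 2, 3.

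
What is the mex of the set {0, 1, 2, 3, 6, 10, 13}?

4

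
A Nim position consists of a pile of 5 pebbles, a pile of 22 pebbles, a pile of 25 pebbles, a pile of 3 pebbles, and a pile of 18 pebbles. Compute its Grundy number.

27

Write each in binary and XOR column by column:
  00101  (5)
  10110  (22)
  11001  (25)
  00011  (3)
  10010  (18)
  -----
  11011  (27)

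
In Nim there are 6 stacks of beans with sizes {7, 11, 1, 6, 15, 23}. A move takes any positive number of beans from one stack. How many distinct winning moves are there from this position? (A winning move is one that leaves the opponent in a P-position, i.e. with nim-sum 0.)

1

Nim-sum: 7 ^ 11 ^ 1 ^ 6 ^ 15 ^ 23 = 19.
The overall nim-sum is X = 19. A stack of size p has a winning move iff p XOR X < p (reduce it to p XOR X).
  7: 7 XOR 19 = 20 ≥ 7 — no move.
  11: 11 XOR 19 = 24 ≥ 11 — no move.
  1: 1 XOR 19 = 18 ≥ 1 — no move.
  6: 6 XOR 19 = 21 ≥ 6 — no move.
  15: 15 XOR 19 = 28 ≥ 15 — no move.
  23: 23 XOR 19 = 4 < 23 — winning move (to 4).
That gives 1 winning move.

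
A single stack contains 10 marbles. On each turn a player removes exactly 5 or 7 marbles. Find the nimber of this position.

2

Build the Grundy sequence with g(k) = mex{g(k−s) : s ∈ {5, 7}, s ≤ k}:
g(0) = mex{} = 0
g(1) = mex{} = 0
g(2) = mex{} = 0
g(3) = mex{} = 0
g(4) = mex{} = 0
g(5) = mex{0} = 1
g(6) = mex{0} = 1
g(7) = mex{0} = 1
g(8) = mex{0} = 1
g(9) = mex{0} = 1
g(10) = mex{0,1} = 2
So g(10) = 2.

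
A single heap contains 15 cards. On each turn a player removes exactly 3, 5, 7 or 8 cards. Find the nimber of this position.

1

Compute g(0), g(1), … for moves {3, 5, 7, 8}:
k:     0  1  2  3  4  5  6  7  8  9 10 11 12 13 14 15
g(k):  0  0  0  1  1  1  2  2  2  3  3  0  0  0  1  1
So g(15) = 1.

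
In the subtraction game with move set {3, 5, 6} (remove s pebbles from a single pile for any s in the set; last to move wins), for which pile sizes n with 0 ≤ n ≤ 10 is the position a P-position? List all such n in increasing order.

0, 1, 2, 9, 10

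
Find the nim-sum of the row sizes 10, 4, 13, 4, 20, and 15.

28

Compute the nim-sum pairwise:
10 ⊕ 4 = 14
14 ⊕ 13 = 3
3 ⊕ 4 = 7
7 ⊕ 20 = 19
19 ⊕ 15 = 28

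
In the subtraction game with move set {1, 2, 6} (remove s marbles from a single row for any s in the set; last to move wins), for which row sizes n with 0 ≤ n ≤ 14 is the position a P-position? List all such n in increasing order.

Grundy values for subtraction set {1, 2, 6}:
k:     0  1  2  3  4  5  6  7  8  9 10 11 12 13 14
g(k):  0  1  2  0  1  2  3  0  1  2  0  1  2  3  0
The P-positions (g = 0) in 0..14 are 0, 3, 7, 10, 14.

0, 3, 7, 10, 14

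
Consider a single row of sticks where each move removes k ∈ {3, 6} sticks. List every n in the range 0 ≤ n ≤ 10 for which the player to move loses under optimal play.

0, 1, 2, 9, 10

Compute g(0), g(1), … for moves {3, 6}:
g(0) = mex{} = 0
g(1) = mex{} = 0
g(2) = mex{} = 0
g(3) = mex{0} = 1
g(4) = mex{0} = 1
g(5) = mex{0} = 1
g(6) = mex{0,1} = 2
g(7) = mex{0,1} = 2
g(8) = mex{0,1} = 2
g(9) = mex{1,2} = 0
g(10) = mex{1,2} = 0
The P-positions (g = 0) in 0..10 are 0, 1, 2, 9, 10.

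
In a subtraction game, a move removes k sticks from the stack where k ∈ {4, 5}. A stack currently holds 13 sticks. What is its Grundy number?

1

Build the Grundy sequence with g(k) = mex{g(k−s) : s ∈ {4, 5}, s ≤ k}:
k:     0  1  2  3  4  5  6  7  8  9 10 11 12 13
g(k):  0  0  0  0  1  1  1  1  2  0  0  0  0  1
So g(13) = 1.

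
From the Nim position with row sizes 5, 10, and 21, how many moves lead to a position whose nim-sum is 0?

1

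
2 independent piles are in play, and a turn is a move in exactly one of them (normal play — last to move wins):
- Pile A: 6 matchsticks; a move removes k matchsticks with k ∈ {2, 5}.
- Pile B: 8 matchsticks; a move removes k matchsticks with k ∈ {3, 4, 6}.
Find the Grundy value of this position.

3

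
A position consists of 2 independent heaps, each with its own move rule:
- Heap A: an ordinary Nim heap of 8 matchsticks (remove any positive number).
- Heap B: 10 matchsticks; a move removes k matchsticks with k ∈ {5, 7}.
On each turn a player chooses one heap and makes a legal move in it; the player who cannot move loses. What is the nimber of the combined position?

Heap A is a plain Nim heap of size 8, so its Grundy value is 8.
For heap B, compute g(0), g(1), … with moves {5, 7}:
g(0) = mex{} = 0
g(1) = mex{} = 0
g(2) = mex{} = 0
g(3) = mex{} = 0
g(4) = mex{} = 0
g(5) = mex{0} = 1
g(6) = mex{0} = 1
g(7) = mex{0} = 1
g(8) = mex{0} = 1
g(9) = mex{0} = 1
g(10) = mex{0,1} = 2
So g(10) = 2.
The value of a disjunctive sum is the nim-sum of the parts.
Combined value = 8 XOR 2 = 10.

10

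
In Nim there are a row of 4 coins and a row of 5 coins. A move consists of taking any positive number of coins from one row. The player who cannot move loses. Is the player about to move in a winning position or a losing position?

Compute the nim-sum pairwise:
4 XOR 5 = 1
The nim-sum is 1 ≠ 0, so this is an N-position: the player to move can win.

Winning position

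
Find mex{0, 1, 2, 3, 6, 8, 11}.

4

The values 0, 1, 2, 3 are all present; 4 is the first non-negative integer missing from the set.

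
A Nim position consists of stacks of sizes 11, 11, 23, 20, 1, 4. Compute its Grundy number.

6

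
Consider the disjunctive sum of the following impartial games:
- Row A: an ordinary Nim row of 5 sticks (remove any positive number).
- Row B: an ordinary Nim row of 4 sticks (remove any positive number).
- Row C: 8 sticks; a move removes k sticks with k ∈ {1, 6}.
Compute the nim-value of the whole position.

Row A is a plain Nim row of size 5, so its Grundy value is 5.
Row B is a plain Nim row of size 4, so its Grundy value is 4.
For row C, compute g(0), g(1), … with moves {1, 6}:
k:     0  1  2  3  4  5  6  7  8
g(k):  0  1  0  1  0  1  2  0  1
So g(8) = 1.
The value of a disjunctive sum is the nim-sum of the parts.
Combined value = 5 XOR 4 XOR 1 = 0.

0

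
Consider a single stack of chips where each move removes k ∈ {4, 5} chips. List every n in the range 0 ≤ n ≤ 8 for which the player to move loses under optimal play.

0, 1, 2, 3

Grundy values for subtraction set {4, 5}:
g(0) = mex{} = 0
g(1) = mex{} = 0
g(2) = mex{} = 0
g(3) = mex{} = 0
g(4) = mex{0} = 1
g(5) = mex{0} = 1
g(6) = mex{0} = 1
g(7) = mex{0} = 1
g(8) = mex{0,1} = 2
The P-positions (g = 0) in 0..8 are 0, 1, 2, 3.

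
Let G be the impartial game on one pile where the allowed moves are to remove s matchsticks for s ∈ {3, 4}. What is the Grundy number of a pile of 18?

1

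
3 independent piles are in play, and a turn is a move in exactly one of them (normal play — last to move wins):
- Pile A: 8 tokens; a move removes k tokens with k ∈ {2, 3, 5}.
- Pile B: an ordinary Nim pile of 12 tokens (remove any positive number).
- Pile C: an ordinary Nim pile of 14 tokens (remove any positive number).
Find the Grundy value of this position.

2

Grundy values for pile A (subtraction set {2, 3, 5}):
k:     0  1  2  3  4  5  6  7  8
g(k):  0  0  1  1  2  2  3  0  0
So g(8) = 0.
Pile B is a plain Nim pile of size 12, so its Grundy value is 12.
Pile C is a plain Nim pile of size 14, so its Grundy value is 14.
By the Sprague-Grundy theorem, the Grundy value of a sum of independent games is the XOR of the component values.
Combined value = 0 XOR 12 XOR 14 = 2.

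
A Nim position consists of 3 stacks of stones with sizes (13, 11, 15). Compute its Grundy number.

9

Compute the nim-sum pairwise:
13 ⊕ 11 = 6
6 ⊕ 15 = 9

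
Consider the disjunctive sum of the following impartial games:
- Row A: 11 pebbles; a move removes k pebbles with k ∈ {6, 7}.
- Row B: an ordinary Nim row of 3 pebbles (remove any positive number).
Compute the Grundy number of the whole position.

For row A, compute g(0), g(1), … with moves {6, 7}:
k:     0  1  2  3  4  5  6  7  8  9 10 11
g(k):  0  0  0  0  0  0  1  1  1  1  1  1
So g(11) = 1.
Row B is a plain Nim row of size 3, so its Grundy value is 3.
By the Sprague-Grundy theorem, the Grundy value of a sum of independent games is the XOR of the component values.
Combined value = 1 ⊕ 3 = 2.

2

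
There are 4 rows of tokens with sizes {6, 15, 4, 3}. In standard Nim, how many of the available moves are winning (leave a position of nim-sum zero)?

1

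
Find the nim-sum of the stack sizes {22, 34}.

52

Nim-sum: 22 XOR 34 = 52.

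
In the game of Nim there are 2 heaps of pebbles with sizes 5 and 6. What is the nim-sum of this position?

3

Nim-sum: 5 ^ 6 = 3.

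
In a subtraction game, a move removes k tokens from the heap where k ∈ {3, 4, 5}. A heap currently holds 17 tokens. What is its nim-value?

Compute g(0), g(1), … for moves {3, 4, 5}:
k:     0  1  2  3  4  5  6  7  8  9 10 11 12 13 14 15 16 17
g(k):  0  0  0  1  1  1  2  2  0  0  0  1  1  1  2  2  0  0
So g(17) = 0.

0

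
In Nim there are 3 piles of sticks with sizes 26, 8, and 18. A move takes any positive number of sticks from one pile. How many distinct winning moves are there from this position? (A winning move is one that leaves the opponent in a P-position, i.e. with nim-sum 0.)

Bitwise XOR of the heap sizes:
  11010  (26)
  01000  (8)
  10010  (18)
  -----
  00000  (0)
The nim-sum is already 0, so every move leaves a nonzero nim-sum — there are no winning moves.

0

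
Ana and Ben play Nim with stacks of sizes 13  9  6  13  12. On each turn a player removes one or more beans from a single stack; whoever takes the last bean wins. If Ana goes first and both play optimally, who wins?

In binary:
  1101  (13)
  1001  (9)
  0110  (6)
  1101  (13)
  1100  (12)
  ----
  0011  (3)
The nim-sum is 3 ≠ 0, so this is an N-position: the player to move can win; Ana has a winning move.

Ana wins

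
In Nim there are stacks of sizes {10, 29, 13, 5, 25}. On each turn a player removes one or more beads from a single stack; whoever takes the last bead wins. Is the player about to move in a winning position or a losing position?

Winning position

Compute the nim-sum pairwise:
10 XOR 29 = 23
23 XOR 13 = 26
26 XOR 5 = 31
31 XOR 25 = 6
The nim-sum is 6 ≠ 0, so this is an N-position: the player to move can win.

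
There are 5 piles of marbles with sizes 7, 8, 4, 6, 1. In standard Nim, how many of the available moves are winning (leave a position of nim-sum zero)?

1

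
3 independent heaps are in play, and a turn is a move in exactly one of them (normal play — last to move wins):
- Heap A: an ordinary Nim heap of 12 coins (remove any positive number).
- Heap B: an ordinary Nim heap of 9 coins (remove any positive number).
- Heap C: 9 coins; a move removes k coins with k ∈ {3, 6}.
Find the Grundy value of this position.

5

Heap A is a plain Nim heap of size 12, so its Grundy value is 12.
Heap B is a plain Nim heap of size 9, so its Grundy value is 9.
Build the Grundy sequence for heap C with g(k) = mex{g(k−s) : s ∈ {3, 6}, s ≤ k}:
k:     0  1  2  3  4  5  6  7  8  9
g(k):  0  0  0  1  1  1  2  2  2  0
So g(9) = 0.
The value of a disjunctive sum is the nim-sum of the parts.
Combined value = 12 ⊕ 9 ⊕ 0 = 5.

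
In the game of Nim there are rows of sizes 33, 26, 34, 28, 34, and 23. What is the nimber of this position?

48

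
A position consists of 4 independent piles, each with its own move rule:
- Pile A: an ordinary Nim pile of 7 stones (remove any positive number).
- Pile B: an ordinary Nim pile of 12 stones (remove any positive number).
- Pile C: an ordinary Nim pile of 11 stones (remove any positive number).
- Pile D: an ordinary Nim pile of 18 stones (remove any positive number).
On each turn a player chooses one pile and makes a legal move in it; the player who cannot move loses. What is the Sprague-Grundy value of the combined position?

Pile A is a plain Nim pile of size 7, so its Grundy value is 7.
Pile B is a plain Nim pile of size 12, so its Grundy value is 12.
Pile C is a plain Nim pile of size 11, so its Grundy value is 11.
Pile D is a plain Nim pile of size 18, so its Grundy value is 18.
The value of a disjunctive sum is the nim-sum of the parts.
Combined value = 7 XOR 12 XOR 11 XOR 18 = 18.

18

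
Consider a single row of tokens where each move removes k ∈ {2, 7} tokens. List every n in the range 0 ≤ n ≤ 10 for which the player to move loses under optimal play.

0, 1, 4, 5, 9, 10

Compute g(0), g(1), … for moves {2, 7}:
k:     0  1  2  3  4  5  6  7  8  9 10
g(k):  0  0  1  1  0  0  1  1  2  0  0
The P-positions (g = 0) in 0..10 are 0, 1, 4, 5, 9, 10.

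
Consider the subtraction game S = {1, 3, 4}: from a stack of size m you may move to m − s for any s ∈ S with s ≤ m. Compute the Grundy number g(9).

Build the Grundy sequence with g(k) = mex{g(k−s) : s ∈ {1, 3, 4}, s ≤ k}:
g(0) = mex{} = 0
g(1) = mex{0} = 1
g(2) = mex{1} = 0
g(3) = mex{0} = 1
g(4) = mex{0,1} = 2
g(5) = mex{0,1,2} = 3
g(6) = mex{0,1,3} = 2
g(7) = mex{1,2} = 0
g(8) = mex{0,2,3} = 1
g(9) = mex{1,2,3} = 0
So g(9) = 0.

0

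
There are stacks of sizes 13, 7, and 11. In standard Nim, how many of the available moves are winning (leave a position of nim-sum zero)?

3

Bitwise XOR of the heap sizes:
  1101  (13)
  0111  (7)
  1011  (11)
  ----
  0001  (1)
The overall nim-sum is X = 1. A stack of size p has a winning move iff p XOR X < p (reduce it to p XOR X).
  13: 13 XOR 1 = 12 < 13 — winning move (to 12).
  7: 7 XOR 1 = 6 < 7 — winning move (to 6).
  11: 11 XOR 1 = 10 < 11 — winning move (to 10).
That gives 3 winning moves.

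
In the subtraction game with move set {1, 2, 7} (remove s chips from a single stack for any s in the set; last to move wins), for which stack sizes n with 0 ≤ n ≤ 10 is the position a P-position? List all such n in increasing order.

0, 3, 6, 9

Grundy values for subtraction set {1, 2, 7}:
g(0) = mex{} = 0
g(1) = mex{0} = 1
g(2) = mex{0,1} = 2
g(3) = mex{1,2} = 0
g(4) = mex{0,2} = 1
g(5) = mex{0,1} = 2
g(6) = mex{1,2} = 0
g(7) = mex{0,2} = 1
g(8) = mex{0,1} = 2
g(9) = mex{1,2} = 0
g(10) = mex{0,2} = 1
The P-positions (g = 0) in 0..10 are 0, 3, 6, 9.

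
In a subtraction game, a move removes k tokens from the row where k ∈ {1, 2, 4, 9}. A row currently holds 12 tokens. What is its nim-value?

Build the Grundy sequence with g(k) = mex{g(k−s) : s ∈ {1, 2, 4, 9}, s ≤ k}:
g(0) = mex{} = 0
g(1) = mex{0} = 1
g(2) = mex{0,1} = 2
g(3) = mex{1,2} = 0
g(4) = mex{0,2} = 1
g(5) = mex{0,1} = 2
g(6) = mex{1,2} = 0
g(7) = mex{0,2} = 1
g(8) = mex{0,1} = 2
g(9) = mex{0,1,2} = 3
g(10) = mex{0,1,2,3} = 4
g(11) = mex{1,2,3,4} = 0
g(12) = mex{0,2,4} = 1
So g(12) = 1.

1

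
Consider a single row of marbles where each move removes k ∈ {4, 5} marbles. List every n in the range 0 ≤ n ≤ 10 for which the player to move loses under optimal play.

0, 1, 2, 3, 9, 10

Compute g(0), g(1), … for moves {4, 5}:
g(0) = mex{} = 0
g(1) = mex{} = 0
g(2) = mex{} = 0
g(3) = mex{} = 0
g(4) = mex{0} = 1
g(5) = mex{0} = 1
g(6) = mex{0} = 1
g(7) = mex{0} = 1
g(8) = mex{0,1} = 2
g(9) = mex{1} = 0
g(10) = mex{1} = 0
The P-positions (g = 0) in 0..10 are 0, 1, 2, 3, 9, 10.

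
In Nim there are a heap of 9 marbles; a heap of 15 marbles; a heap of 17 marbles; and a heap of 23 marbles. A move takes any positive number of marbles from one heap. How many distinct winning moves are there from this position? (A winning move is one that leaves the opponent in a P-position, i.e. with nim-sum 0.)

In binary:
  01001  (9)
  01111  (15)
  10001  (17)
  10111  (23)
  -----
  00000  (0)
The nim-sum is already 0, so every move leaves a nonzero nim-sum — there are no winning moves.

0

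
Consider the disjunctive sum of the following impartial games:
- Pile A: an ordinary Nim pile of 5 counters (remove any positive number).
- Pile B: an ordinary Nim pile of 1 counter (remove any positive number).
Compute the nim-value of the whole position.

4

Pile A is a plain Nim pile of size 5, so its Grundy value is 5.
Pile B is a plain Nim pile of size 1, so its Grundy value is 1.
The value of a disjunctive sum is the nim-sum of the parts.
Combined value = 5 XOR 1 = 4.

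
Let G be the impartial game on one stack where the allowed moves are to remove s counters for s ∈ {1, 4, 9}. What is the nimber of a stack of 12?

Build the Grundy sequence with g(k) = mex{g(k−s) : s ∈ {1, 4, 9}, s ≤ k}:
k:     0  1  2  3  4  5  6  7  8  9 10 11 12
g(k):  0  1  0  1  2  0  1  0  1  2  0  1  0
So g(12) = 0.

0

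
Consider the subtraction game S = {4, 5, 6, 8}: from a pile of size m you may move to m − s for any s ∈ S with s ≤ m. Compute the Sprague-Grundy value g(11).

2

Compute g(0), g(1), … for moves {4, 5, 6, 8}:
k:     0  1  2  3  4  5  6  7  8  9 10 11
g(k):  0  0  0  0  1  1  1  1  2  2  2  2
So g(11) = 2.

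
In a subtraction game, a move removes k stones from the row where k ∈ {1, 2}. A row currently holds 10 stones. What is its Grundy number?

1

Grundy values for subtraction set {1, 2}:
g(0) = mex{} = 0
g(1) = mex{0} = 1
g(2) = mex{0,1} = 2
g(3) = mex{1,2} = 0
g(4) = mex{0,2} = 1
g(5) = mex{0,1} = 2
g(6) = mex{1,2} = 0
g(7) = mex{0,2} = 1
g(8) = mex{0,1} = 2
g(9) = mex{1,2} = 0
g(10) = mex{0,2} = 1
So g(10) = 1.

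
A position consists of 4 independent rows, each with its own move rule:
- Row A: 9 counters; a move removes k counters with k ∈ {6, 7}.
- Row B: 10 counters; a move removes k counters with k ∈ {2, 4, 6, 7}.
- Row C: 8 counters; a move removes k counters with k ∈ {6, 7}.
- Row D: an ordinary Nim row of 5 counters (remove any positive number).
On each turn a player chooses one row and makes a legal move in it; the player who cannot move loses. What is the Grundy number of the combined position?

For row A, compute g(0), g(1), … with moves {6, 7}:
g(0) = mex{} = 0
g(1) = mex{} = 0
g(2) = mex{} = 0
g(3) = mex{} = 0
g(4) = mex{} = 0
g(5) = mex{} = 0
g(6) = mex{0} = 1
g(7) = mex{0} = 1
g(8) = mex{0} = 1
g(9) = mex{0} = 1
So g(9) = 1.
Grundy values for row B (subtraction set {2, 4, 6, 7}):
k:     0  1  2  3  4  5  6  7  8  9 10
g(k):  0  0  1  1  2  2  3  3  4  0  0
So g(10) = 0.
Grundy values for row C (subtraction set {6, 7}):
g(0) = mex{} = 0
g(1) = mex{} = 0
g(2) = mex{} = 0
g(3) = mex{} = 0
g(4) = mex{} = 0
g(5) = mex{} = 0
g(6) = mex{0} = 1
g(7) = mex{0} = 1
g(8) = mex{0} = 1
So g(8) = 1.
Row D is a plain Nim row of size 5, so its Grundy value is 5.
By the Sprague-Grundy theorem, the Grundy value of a sum of independent games is the XOR of the component values.
Combined value = 1 XOR 0 XOR 1 XOR 5 = 5.

5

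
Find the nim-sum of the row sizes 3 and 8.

11

Nim-sum: 3 ^ 8 = 11.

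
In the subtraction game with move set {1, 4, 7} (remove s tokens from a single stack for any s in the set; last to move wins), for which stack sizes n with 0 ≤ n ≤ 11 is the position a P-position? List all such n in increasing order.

0, 2, 5, 8, 10

Build the Grundy sequence with g(k) = mex{g(k−s) : s ∈ {1, 4, 7}, s ≤ k}:
k:     0  1  2  3  4  5  6  7  8  9 10 11
g(k):  0  1  0  1  2  0  1  2  0  1  0  1
The P-positions (g = 0) in 0..11 are 0, 2, 5, 8, 10.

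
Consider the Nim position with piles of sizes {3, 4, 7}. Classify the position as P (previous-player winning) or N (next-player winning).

Compute the nim-sum pairwise:
3 ^ 4 = 7
7 ^ 7 = 0
The nim-sum is 0, so this is a P-position: the player to move is in a losing position under optimal play.

P-position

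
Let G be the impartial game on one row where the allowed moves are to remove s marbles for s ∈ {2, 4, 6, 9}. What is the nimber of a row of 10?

1

Compute g(0), g(1), … for moves {2, 4, 6, 9}:
k:     0  1  2  3  4  5  6  7  8  9 10
g(k):  0  0  1  1  2  2  3  3  0  4  1
So g(10) = 1.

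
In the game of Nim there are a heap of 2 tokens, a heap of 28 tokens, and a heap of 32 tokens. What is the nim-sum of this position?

62

Compute the nim-sum pairwise:
2 XOR 28 = 30
30 XOR 32 = 62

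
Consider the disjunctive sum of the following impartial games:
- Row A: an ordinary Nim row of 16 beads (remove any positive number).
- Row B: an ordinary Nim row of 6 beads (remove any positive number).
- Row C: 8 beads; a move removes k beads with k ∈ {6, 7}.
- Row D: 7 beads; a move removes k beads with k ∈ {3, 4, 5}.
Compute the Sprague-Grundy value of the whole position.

Row A is a plain Nim row of size 16, so its Grundy value is 16.
Row B is a plain Nim row of size 6, so its Grundy value is 6.
Build the Grundy sequence for row C with g(k) = mex{g(k−s) : s ∈ {6, 7}, s ≤ k}:
k:     0  1  2  3  4  5  6  7  8
g(k):  0  0  0  0  0  0  1  1  1
So g(8) = 1.
For row D, compute g(0), g(1), … with moves {3, 4, 5}:
k:     0  1  2  3  4  5  6  7
g(k):  0  0  0  1  1  1  2  2
So g(7) = 2.
By the Sprague-Grundy theorem, the Grundy value of a sum of independent games is the XOR of the component values.
Combined value = 16 ⊕ 6 ⊕ 1 ⊕ 2 = 21.

21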